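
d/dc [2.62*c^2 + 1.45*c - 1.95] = 5.24*c + 1.45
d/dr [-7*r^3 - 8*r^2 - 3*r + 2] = -21*r^2 - 16*r - 3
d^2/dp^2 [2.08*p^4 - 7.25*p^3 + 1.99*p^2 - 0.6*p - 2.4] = 24.96*p^2 - 43.5*p + 3.98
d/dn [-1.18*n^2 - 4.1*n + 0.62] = -2.36*n - 4.1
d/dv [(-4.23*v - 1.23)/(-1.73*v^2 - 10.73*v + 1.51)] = (7.3179*v^2 + 45.3879*v - (3.46*v + 10.73)*(4.23*v + 1.23) - 6.3873)/(1.73*v^2 + 10.73*v - 1.51)^2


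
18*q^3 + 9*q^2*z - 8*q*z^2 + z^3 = (-6*q + z)*(-3*q + z)*(q + z)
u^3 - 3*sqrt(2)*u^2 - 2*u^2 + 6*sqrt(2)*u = u*(u - 2)*(u - 3*sqrt(2))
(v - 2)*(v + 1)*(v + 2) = v^3 + v^2 - 4*v - 4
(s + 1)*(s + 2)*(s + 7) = s^3 + 10*s^2 + 23*s + 14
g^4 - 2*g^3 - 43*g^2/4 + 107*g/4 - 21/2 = (g - 3)*(g - 2)*(g - 1/2)*(g + 7/2)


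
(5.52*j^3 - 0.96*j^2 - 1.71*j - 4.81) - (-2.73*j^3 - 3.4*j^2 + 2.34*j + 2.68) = 8.25*j^3 + 2.44*j^2 - 4.05*j - 7.49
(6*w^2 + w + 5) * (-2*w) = -12*w^3 - 2*w^2 - 10*w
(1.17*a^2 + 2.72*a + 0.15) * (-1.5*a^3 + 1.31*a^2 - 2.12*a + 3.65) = -1.755*a^5 - 2.5473*a^4 + 0.857800000000001*a^3 - 1.2994*a^2 + 9.61*a + 0.5475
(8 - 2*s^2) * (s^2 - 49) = -2*s^4 + 106*s^2 - 392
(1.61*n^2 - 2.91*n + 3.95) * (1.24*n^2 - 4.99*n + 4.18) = 1.9964*n^4 - 11.6423*n^3 + 26.1487*n^2 - 31.8743*n + 16.511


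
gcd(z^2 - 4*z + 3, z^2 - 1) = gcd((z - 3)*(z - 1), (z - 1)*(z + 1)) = z - 1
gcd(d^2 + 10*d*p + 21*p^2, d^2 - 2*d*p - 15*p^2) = d + 3*p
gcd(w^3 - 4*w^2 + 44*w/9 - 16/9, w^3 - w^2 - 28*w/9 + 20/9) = w^2 - 8*w/3 + 4/3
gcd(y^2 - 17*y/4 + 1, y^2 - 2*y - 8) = y - 4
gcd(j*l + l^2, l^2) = l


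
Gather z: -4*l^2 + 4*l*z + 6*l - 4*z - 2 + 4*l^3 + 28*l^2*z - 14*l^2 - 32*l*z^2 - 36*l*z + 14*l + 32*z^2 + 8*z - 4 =4*l^3 - 18*l^2 + 20*l + z^2*(32 - 32*l) + z*(28*l^2 - 32*l + 4) - 6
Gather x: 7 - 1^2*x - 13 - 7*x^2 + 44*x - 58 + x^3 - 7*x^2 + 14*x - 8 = x^3 - 14*x^2 + 57*x - 72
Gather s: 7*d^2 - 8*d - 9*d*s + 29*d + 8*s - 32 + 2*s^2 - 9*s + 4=7*d^2 + 21*d + 2*s^2 + s*(-9*d - 1) - 28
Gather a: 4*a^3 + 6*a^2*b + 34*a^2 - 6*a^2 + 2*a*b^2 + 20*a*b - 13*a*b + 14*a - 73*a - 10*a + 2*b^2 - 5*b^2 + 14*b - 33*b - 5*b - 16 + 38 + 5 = 4*a^3 + a^2*(6*b + 28) + a*(2*b^2 + 7*b - 69) - 3*b^2 - 24*b + 27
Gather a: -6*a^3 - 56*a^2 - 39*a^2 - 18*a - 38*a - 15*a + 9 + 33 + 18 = -6*a^3 - 95*a^2 - 71*a + 60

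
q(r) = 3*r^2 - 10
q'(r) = 6*r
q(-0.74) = -8.36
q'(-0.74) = -4.44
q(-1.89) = 0.72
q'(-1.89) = -11.34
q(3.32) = 23.07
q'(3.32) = 19.92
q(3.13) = 19.39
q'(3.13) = 18.78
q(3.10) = 18.83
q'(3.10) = 18.60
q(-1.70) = -1.33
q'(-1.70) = -10.20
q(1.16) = -5.96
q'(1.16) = 6.96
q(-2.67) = 11.39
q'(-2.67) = -16.02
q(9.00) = 233.00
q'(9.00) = 54.00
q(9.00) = 233.00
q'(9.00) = 54.00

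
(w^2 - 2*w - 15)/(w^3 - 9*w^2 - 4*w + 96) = (w - 5)/(w^2 - 12*w + 32)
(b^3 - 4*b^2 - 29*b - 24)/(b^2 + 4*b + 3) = b - 8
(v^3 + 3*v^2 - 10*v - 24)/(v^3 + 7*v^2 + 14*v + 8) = (v - 3)/(v + 1)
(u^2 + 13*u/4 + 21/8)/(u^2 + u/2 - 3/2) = (u + 7/4)/(u - 1)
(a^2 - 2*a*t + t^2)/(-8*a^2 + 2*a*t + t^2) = (a^2 - 2*a*t + t^2)/(-8*a^2 + 2*a*t + t^2)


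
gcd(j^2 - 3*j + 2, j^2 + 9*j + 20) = 1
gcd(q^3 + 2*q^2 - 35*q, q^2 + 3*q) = q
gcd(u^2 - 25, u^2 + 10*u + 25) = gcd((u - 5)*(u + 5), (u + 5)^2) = u + 5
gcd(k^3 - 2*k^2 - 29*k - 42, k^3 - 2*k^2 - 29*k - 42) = k^3 - 2*k^2 - 29*k - 42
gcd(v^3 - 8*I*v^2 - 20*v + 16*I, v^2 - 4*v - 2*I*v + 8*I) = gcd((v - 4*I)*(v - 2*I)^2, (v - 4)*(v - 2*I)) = v - 2*I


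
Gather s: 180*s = 180*s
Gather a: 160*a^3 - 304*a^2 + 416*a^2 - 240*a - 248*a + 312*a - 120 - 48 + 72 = 160*a^3 + 112*a^2 - 176*a - 96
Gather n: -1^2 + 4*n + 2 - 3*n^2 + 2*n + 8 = -3*n^2 + 6*n + 9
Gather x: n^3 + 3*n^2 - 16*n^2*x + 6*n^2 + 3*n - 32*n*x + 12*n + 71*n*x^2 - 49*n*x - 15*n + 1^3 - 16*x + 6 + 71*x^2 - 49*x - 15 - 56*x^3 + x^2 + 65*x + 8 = n^3 + 9*n^2 - 56*x^3 + x^2*(71*n + 72) + x*(-16*n^2 - 81*n)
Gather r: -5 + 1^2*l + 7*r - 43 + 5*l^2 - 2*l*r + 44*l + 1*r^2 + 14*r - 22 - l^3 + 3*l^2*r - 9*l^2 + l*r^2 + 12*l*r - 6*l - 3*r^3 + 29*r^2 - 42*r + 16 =-l^3 - 4*l^2 + 39*l - 3*r^3 + r^2*(l + 30) + r*(3*l^2 + 10*l - 21) - 54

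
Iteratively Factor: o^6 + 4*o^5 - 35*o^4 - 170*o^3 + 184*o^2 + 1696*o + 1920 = (o + 4)*(o^5 - 35*o^3 - 30*o^2 + 304*o + 480) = (o + 4)^2*(o^4 - 4*o^3 - 19*o^2 + 46*o + 120) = (o - 5)*(o + 4)^2*(o^3 + o^2 - 14*o - 24) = (o - 5)*(o + 3)*(o + 4)^2*(o^2 - 2*o - 8) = (o - 5)*(o + 2)*(o + 3)*(o + 4)^2*(o - 4)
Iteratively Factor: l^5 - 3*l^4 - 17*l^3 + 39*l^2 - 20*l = (l - 1)*(l^4 - 2*l^3 - 19*l^2 + 20*l) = (l - 5)*(l - 1)*(l^3 + 3*l^2 - 4*l) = (l - 5)*(l - 1)^2*(l^2 + 4*l) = l*(l - 5)*(l - 1)^2*(l + 4)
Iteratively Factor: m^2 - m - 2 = (m - 2)*(m + 1)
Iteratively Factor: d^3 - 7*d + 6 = (d - 2)*(d^2 + 2*d - 3) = (d - 2)*(d + 3)*(d - 1)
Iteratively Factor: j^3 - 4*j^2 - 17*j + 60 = (j + 4)*(j^2 - 8*j + 15) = (j - 3)*(j + 4)*(j - 5)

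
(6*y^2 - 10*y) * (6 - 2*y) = -12*y^3 + 56*y^2 - 60*y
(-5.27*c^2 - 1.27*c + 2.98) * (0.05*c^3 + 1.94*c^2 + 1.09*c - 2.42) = -0.2635*c^5 - 10.2873*c^4 - 8.0591*c^3 + 17.1503*c^2 + 6.3216*c - 7.2116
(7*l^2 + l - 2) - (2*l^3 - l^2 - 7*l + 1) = -2*l^3 + 8*l^2 + 8*l - 3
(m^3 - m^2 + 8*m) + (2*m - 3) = m^3 - m^2 + 10*m - 3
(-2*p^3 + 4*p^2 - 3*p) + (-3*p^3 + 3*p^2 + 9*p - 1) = -5*p^3 + 7*p^2 + 6*p - 1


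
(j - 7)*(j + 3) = j^2 - 4*j - 21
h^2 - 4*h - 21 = (h - 7)*(h + 3)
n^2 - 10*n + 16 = (n - 8)*(n - 2)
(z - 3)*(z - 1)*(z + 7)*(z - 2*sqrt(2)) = z^4 - 2*sqrt(2)*z^3 + 3*z^3 - 25*z^2 - 6*sqrt(2)*z^2 + 21*z + 50*sqrt(2)*z - 42*sqrt(2)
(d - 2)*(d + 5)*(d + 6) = d^3 + 9*d^2 + 8*d - 60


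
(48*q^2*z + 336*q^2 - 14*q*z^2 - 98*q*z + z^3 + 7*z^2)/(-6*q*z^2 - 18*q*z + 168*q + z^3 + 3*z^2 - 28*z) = (-8*q + z)/(z - 4)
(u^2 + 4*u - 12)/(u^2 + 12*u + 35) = (u^2 + 4*u - 12)/(u^2 + 12*u + 35)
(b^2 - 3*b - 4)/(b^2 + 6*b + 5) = (b - 4)/(b + 5)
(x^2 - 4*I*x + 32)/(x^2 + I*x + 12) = (x - 8*I)/(x - 3*I)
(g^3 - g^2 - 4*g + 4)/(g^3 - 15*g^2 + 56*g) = (g^3 - g^2 - 4*g + 4)/(g*(g^2 - 15*g + 56))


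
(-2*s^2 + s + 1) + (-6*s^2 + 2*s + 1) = -8*s^2 + 3*s + 2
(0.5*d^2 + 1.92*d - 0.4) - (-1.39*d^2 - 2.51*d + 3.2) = 1.89*d^2 + 4.43*d - 3.6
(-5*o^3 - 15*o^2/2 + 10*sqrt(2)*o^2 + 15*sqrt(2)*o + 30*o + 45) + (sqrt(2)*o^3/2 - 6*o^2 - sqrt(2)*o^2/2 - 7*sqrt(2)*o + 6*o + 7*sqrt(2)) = -5*o^3 + sqrt(2)*o^3/2 - 27*o^2/2 + 19*sqrt(2)*o^2/2 + 8*sqrt(2)*o + 36*o + 7*sqrt(2) + 45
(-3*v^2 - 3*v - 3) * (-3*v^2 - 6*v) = 9*v^4 + 27*v^3 + 27*v^2 + 18*v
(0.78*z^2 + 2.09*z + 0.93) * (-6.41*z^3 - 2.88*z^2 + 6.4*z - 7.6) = -4.9998*z^5 - 15.6433*z^4 - 6.9885*z^3 + 4.7696*z^2 - 9.932*z - 7.068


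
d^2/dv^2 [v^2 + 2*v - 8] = 2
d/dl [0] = 0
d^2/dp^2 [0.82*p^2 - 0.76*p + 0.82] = 1.64000000000000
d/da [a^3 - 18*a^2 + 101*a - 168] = 3*a^2 - 36*a + 101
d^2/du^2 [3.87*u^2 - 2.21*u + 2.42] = 7.74000000000000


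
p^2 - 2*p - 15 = (p - 5)*(p + 3)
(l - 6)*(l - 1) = l^2 - 7*l + 6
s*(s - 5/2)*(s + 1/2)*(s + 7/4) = s^4 - s^3/4 - 19*s^2/4 - 35*s/16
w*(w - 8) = w^2 - 8*w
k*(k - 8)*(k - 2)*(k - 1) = k^4 - 11*k^3 + 26*k^2 - 16*k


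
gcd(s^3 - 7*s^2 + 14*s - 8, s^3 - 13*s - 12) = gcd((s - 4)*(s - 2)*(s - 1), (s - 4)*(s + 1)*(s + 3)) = s - 4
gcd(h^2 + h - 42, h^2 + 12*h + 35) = h + 7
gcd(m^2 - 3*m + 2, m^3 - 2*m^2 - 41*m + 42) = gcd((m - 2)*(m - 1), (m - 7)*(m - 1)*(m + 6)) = m - 1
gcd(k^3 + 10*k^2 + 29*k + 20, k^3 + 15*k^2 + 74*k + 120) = k^2 + 9*k + 20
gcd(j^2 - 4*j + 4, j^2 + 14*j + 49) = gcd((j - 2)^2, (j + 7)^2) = 1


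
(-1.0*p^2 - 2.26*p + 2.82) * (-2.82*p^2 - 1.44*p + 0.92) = 2.82*p^4 + 7.8132*p^3 - 5.618*p^2 - 6.14*p + 2.5944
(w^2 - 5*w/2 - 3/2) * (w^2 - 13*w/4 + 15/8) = w^4 - 23*w^3/4 + 17*w^2/2 + 3*w/16 - 45/16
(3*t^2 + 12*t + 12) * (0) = 0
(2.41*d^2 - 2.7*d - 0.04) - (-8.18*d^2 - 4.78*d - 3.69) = 10.59*d^2 + 2.08*d + 3.65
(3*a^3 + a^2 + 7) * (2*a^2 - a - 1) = 6*a^5 - a^4 - 4*a^3 + 13*a^2 - 7*a - 7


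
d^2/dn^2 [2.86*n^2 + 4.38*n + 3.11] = 5.72000000000000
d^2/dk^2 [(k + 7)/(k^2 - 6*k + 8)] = 2*(4*(k - 3)^2*(k + 7) - (3*k + 1)*(k^2 - 6*k + 8))/(k^2 - 6*k + 8)^3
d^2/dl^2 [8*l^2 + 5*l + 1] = 16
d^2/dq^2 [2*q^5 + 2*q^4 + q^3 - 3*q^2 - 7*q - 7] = 40*q^3 + 24*q^2 + 6*q - 6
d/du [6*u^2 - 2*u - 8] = 12*u - 2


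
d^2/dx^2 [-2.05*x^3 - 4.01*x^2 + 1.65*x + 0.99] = -12.3*x - 8.02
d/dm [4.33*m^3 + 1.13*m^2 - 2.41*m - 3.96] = 12.99*m^2 + 2.26*m - 2.41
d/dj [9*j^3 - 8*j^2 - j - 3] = 27*j^2 - 16*j - 1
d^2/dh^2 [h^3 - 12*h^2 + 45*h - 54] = 6*h - 24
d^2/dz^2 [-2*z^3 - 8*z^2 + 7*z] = -12*z - 16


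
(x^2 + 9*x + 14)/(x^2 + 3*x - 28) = (x + 2)/(x - 4)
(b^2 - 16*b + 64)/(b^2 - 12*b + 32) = (b - 8)/(b - 4)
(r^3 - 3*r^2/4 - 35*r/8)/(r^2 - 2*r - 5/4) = r*(4*r + 7)/(2*(2*r + 1))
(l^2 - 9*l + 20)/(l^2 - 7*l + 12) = (l - 5)/(l - 3)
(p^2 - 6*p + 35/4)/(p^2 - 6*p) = (p^2 - 6*p + 35/4)/(p*(p - 6))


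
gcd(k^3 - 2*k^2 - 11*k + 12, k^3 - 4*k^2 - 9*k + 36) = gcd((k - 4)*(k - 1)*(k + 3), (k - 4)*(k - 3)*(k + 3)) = k^2 - k - 12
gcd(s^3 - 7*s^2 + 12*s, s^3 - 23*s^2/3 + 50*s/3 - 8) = s^2 - 7*s + 12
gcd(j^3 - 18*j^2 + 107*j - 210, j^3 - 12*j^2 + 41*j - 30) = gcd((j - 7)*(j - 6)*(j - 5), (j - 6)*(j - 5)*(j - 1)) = j^2 - 11*j + 30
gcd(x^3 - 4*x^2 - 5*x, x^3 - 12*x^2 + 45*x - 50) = x - 5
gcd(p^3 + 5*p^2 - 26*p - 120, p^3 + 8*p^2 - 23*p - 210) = p^2 + p - 30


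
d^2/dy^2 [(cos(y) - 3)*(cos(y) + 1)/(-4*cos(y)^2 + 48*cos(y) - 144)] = (-241*cos(y)/4 + 21*cos(2*y) + 5*cos(3*y)/4 + 18)/(2*(cos(y) - 6)^4)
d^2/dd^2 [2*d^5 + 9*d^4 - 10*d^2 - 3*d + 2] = 40*d^3 + 108*d^2 - 20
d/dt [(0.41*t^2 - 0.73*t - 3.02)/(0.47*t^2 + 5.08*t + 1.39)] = (2.4259*t^2 + 3.9786*t + 14.3269)/(0.2209*t^4 + 4.7752*t^3 + 27.113*t^2 + 14.1224*t + 1.9321)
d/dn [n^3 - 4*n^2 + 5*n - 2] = 3*n^2 - 8*n + 5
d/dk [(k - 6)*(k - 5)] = 2*k - 11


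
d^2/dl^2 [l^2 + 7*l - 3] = 2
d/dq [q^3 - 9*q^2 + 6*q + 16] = 3*q^2 - 18*q + 6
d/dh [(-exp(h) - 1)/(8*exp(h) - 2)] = 5*exp(h)/(2*(4*exp(h) - 1)^2)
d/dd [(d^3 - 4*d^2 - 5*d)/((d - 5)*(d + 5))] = (d^2 + 10*d + 5)/(d^2 + 10*d + 25)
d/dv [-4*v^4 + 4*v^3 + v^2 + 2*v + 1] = -16*v^3 + 12*v^2 + 2*v + 2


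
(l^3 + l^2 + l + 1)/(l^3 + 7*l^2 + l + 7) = (l + 1)/(l + 7)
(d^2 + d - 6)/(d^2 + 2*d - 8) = (d + 3)/(d + 4)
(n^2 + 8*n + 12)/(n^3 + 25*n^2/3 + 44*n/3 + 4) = 3/(3*n + 1)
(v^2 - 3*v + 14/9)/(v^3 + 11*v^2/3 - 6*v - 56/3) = (v - 2/3)/(v^2 + 6*v + 8)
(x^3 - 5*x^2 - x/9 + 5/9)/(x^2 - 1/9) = x - 5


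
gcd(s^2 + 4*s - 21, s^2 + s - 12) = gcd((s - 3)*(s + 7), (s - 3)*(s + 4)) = s - 3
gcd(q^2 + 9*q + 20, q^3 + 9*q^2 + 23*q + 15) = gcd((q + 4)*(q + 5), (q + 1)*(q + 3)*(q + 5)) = q + 5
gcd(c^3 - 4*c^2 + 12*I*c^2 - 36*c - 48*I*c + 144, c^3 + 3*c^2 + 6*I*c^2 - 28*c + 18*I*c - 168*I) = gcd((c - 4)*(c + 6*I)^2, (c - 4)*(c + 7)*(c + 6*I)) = c^2 + c*(-4 + 6*I) - 24*I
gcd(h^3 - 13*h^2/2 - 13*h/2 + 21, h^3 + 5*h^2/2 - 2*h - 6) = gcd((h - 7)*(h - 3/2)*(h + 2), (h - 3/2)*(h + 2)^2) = h^2 + h/2 - 3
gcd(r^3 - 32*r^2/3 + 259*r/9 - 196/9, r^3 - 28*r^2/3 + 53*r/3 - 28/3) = r^2 - 25*r/3 + 28/3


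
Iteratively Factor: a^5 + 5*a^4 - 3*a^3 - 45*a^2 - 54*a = (a + 2)*(a^4 + 3*a^3 - 9*a^2 - 27*a) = (a + 2)*(a + 3)*(a^3 - 9*a) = (a + 2)*(a + 3)^2*(a^2 - 3*a) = (a - 3)*(a + 2)*(a + 3)^2*(a)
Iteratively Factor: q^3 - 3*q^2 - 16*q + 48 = (q - 4)*(q^2 + q - 12) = (q - 4)*(q - 3)*(q + 4)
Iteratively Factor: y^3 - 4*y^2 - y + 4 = (y - 4)*(y^2 - 1) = (y - 4)*(y + 1)*(y - 1)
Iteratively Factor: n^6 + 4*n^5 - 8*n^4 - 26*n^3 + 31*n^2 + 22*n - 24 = (n + 4)*(n^5 - 8*n^3 + 6*n^2 + 7*n - 6) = (n - 1)*(n + 4)*(n^4 + n^3 - 7*n^2 - n + 6) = (n - 2)*(n - 1)*(n + 4)*(n^3 + 3*n^2 - n - 3) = (n - 2)*(n - 1)^2*(n + 4)*(n^2 + 4*n + 3) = (n - 2)*(n - 1)^2*(n + 3)*(n + 4)*(n + 1)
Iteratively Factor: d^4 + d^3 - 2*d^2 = (d)*(d^3 + d^2 - 2*d) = d*(d + 2)*(d^2 - d) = d^2*(d + 2)*(d - 1)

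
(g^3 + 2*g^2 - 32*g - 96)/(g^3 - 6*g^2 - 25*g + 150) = (g^2 + 8*g + 16)/(g^2 - 25)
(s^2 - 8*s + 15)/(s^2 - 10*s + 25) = (s - 3)/(s - 5)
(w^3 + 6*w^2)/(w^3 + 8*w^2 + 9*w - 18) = w^2/(w^2 + 2*w - 3)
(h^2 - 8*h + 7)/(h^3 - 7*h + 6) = (h - 7)/(h^2 + h - 6)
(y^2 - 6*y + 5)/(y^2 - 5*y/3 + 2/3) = 3*(y - 5)/(3*y - 2)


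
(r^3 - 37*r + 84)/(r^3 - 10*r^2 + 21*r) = (r^2 + 3*r - 28)/(r*(r - 7))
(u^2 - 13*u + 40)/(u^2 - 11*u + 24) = (u - 5)/(u - 3)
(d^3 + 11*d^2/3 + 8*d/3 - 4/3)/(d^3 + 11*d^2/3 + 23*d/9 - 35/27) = 9*(d^2 + 4*d + 4)/(9*d^2 + 36*d + 35)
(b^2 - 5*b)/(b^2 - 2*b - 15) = b/(b + 3)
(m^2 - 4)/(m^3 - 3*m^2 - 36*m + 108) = (m^2 - 4)/(m^3 - 3*m^2 - 36*m + 108)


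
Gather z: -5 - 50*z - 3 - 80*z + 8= -130*z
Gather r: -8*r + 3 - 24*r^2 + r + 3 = -24*r^2 - 7*r + 6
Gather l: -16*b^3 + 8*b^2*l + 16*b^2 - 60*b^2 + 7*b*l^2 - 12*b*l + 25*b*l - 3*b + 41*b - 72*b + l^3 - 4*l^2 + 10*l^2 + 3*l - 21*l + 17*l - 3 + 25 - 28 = -16*b^3 - 44*b^2 - 34*b + l^3 + l^2*(7*b + 6) + l*(8*b^2 + 13*b - 1) - 6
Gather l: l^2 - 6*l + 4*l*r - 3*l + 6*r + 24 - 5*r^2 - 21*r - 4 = l^2 + l*(4*r - 9) - 5*r^2 - 15*r + 20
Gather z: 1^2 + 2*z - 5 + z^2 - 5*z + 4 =z^2 - 3*z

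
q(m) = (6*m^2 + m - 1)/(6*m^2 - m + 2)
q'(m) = (1 - 12*m)*(6*m^2 + m - 1)/(6*m^2 - m + 2)^2 + (12*m + 1)/(6*m^2 - m + 2) = (-12*m^2 + 36*m + 1)/(36*m^4 - 12*m^3 + 25*m^2 - 4*m + 4)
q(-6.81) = 0.94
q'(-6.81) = -0.01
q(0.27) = -0.14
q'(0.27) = 2.10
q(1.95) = 1.04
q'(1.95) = 0.05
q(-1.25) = 0.56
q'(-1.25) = -0.39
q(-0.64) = 0.16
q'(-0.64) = -1.04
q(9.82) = 1.03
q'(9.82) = -0.00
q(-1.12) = 0.51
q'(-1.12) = -0.48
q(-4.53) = 0.91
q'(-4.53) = -0.02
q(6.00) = 1.04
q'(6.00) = 0.00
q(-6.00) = 0.93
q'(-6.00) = -0.01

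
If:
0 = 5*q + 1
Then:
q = -1/5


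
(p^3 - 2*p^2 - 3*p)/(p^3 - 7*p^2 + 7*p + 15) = p/(p - 5)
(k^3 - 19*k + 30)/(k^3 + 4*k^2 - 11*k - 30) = (k - 2)/(k + 2)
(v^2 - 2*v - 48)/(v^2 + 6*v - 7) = (v^2 - 2*v - 48)/(v^2 + 6*v - 7)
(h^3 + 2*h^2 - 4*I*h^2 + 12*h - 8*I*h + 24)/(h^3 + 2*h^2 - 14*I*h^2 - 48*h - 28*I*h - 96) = (h + 2*I)/(h - 8*I)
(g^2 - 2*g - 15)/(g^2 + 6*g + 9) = (g - 5)/(g + 3)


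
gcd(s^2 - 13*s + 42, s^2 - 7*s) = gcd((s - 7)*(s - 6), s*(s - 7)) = s - 7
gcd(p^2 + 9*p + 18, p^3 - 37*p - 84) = p + 3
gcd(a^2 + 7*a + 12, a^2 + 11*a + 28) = a + 4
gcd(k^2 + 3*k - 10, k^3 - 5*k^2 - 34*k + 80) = k^2 + 3*k - 10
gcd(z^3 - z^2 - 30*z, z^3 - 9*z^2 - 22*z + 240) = z^2 - z - 30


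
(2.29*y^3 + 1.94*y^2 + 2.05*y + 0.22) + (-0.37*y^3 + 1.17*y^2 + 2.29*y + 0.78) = 1.92*y^3 + 3.11*y^2 + 4.34*y + 1.0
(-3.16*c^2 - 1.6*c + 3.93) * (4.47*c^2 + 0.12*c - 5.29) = -14.1252*c^4 - 7.5312*c^3 + 34.0915*c^2 + 8.9356*c - 20.7897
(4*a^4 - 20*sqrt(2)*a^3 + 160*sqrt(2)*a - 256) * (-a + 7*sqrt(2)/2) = -4*a^5 + 34*sqrt(2)*a^4 - 140*a^3 - 160*sqrt(2)*a^2 + 1376*a - 896*sqrt(2)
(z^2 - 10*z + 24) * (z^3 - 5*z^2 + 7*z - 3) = z^5 - 15*z^4 + 81*z^3 - 193*z^2 + 198*z - 72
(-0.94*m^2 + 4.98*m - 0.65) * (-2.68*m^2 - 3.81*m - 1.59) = 2.5192*m^4 - 9.765*m^3 - 15.7372*m^2 - 5.4417*m + 1.0335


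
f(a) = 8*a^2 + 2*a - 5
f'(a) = 16*a + 2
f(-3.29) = 75.01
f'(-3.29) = -50.64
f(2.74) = 60.54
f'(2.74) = 45.84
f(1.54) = 17.05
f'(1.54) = 26.64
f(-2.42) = 37.01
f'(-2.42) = -36.72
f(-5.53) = 228.59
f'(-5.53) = -86.48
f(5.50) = 248.00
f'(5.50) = 90.00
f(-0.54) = -3.75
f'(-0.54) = -6.64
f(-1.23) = 4.64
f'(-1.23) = -17.68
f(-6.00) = 271.00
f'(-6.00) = -94.00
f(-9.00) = 625.00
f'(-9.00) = -142.00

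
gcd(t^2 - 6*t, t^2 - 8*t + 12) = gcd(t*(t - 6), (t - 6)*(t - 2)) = t - 6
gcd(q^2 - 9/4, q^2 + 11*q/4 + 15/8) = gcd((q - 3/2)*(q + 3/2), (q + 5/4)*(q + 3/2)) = q + 3/2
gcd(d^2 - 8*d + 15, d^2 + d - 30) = d - 5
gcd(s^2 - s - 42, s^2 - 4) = 1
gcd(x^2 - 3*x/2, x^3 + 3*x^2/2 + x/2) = x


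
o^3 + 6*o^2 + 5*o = o*(o + 1)*(o + 5)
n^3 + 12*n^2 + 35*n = n*(n + 5)*(n + 7)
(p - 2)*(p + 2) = p^2 - 4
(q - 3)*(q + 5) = q^2 + 2*q - 15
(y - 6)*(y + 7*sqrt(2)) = y^2 - 6*y + 7*sqrt(2)*y - 42*sqrt(2)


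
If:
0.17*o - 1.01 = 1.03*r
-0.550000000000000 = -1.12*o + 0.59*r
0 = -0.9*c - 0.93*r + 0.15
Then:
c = 1.18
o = -0.03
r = -0.99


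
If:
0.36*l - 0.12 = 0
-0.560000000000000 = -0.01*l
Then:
No Solution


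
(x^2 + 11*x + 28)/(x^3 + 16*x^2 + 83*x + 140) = 1/(x + 5)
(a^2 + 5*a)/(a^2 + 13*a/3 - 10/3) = 3*a/(3*a - 2)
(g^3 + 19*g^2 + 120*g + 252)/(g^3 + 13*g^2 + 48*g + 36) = (g + 7)/(g + 1)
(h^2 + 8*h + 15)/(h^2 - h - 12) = (h + 5)/(h - 4)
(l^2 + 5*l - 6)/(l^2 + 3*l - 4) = (l + 6)/(l + 4)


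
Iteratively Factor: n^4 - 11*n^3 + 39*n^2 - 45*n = (n - 3)*(n^3 - 8*n^2 + 15*n) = n*(n - 3)*(n^2 - 8*n + 15) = n*(n - 3)^2*(n - 5)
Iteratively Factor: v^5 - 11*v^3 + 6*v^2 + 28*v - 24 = (v - 2)*(v^4 + 2*v^3 - 7*v^2 - 8*v + 12) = (v - 2)*(v - 1)*(v^3 + 3*v^2 - 4*v - 12) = (v - 2)^2*(v - 1)*(v^2 + 5*v + 6) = (v - 2)^2*(v - 1)*(v + 3)*(v + 2)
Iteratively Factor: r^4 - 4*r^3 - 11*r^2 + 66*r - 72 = (r - 3)*(r^3 - r^2 - 14*r + 24) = (r - 3)*(r - 2)*(r^2 + r - 12) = (r - 3)*(r - 2)*(r + 4)*(r - 3)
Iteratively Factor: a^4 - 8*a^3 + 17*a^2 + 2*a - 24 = (a - 4)*(a^3 - 4*a^2 + a + 6) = (a - 4)*(a - 2)*(a^2 - 2*a - 3) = (a - 4)*(a - 2)*(a + 1)*(a - 3)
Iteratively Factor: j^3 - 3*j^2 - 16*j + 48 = (j - 3)*(j^2 - 16) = (j - 3)*(j + 4)*(j - 4)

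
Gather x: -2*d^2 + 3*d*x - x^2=-2*d^2 + 3*d*x - x^2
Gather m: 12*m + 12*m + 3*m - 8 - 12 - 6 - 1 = 27*m - 27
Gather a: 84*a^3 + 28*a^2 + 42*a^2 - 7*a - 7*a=84*a^3 + 70*a^2 - 14*a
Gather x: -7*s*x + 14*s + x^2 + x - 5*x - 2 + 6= 14*s + x^2 + x*(-7*s - 4) + 4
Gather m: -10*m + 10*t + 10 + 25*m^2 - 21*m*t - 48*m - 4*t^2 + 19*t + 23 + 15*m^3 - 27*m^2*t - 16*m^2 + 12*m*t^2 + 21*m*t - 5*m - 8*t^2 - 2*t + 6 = 15*m^3 + m^2*(9 - 27*t) + m*(12*t^2 - 63) - 12*t^2 + 27*t + 39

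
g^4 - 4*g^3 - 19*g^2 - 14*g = g*(g - 7)*(g + 1)*(g + 2)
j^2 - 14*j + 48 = (j - 8)*(j - 6)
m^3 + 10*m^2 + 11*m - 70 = (m - 2)*(m + 5)*(m + 7)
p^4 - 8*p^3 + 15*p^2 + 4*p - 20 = (p - 5)*(p - 2)^2*(p + 1)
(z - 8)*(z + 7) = z^2 - z - 56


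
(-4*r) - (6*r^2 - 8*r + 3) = -6*r^2 + 4*r - 3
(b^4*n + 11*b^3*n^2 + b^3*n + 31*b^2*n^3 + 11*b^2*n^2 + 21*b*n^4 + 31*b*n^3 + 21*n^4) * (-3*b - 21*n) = -3*b^5*n - 54*b^4*n^2 - 3*b^4*n - 324*b^3*n^3 - 54*b^3*n^2 - 714*b^2*n^4 - 324*b^2*n^3 - 441*b*n^5 - 714*b*n^4 - 441*n^5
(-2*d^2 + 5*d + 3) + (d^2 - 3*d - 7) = -d^2 + 2*d - 4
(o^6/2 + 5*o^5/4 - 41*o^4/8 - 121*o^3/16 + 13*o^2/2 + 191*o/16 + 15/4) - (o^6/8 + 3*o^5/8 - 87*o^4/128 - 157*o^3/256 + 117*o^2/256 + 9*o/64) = 3*o^6/8 + 7*o^5/8 - 569*o^4/128 - 1779*o^3/256 + 1547*o^2/256 + 755*o/64 + 15/4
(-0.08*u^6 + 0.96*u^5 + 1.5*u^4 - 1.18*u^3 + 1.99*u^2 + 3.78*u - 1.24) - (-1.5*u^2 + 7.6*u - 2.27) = -0.08*u^6 + 0.96*u^5 + 1.5*u^4 - 1.18*u^3 + 3.49*u^2 - 3.82*u + 1.03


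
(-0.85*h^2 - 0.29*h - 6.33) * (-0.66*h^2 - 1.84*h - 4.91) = 0.561*h^4 + 1.7554*h^3 + 8.8849*h^2 + 13.0711*h + 31.0803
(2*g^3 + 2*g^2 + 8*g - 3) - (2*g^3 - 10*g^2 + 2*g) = 12*g^2 + 6*g - 3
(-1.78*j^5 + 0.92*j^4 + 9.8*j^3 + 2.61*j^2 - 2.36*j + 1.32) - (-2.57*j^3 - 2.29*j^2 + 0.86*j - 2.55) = -1.78*j^5 + 0.92*j^4 + 12.37*j^3 + 4.9*j^2 - 3.22*j + 3.87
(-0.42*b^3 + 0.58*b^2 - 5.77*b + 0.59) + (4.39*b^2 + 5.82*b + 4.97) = -0.42*b^3 + 4.97*b^2 + 0.0500000000000007*b + 5.56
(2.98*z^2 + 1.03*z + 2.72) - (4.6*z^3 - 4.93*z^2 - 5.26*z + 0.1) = -4.6*z^3 + 7.91*z^2 + 6.29*z + 2.62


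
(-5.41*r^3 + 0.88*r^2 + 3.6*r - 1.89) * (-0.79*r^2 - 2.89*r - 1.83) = 4.2739*r^5 + 14.9397*r^4 + 4.5131*r^3 - 10.5213*r^2 - 1.1259*r + 3.4587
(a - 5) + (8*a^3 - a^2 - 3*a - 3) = 8*a^3 - a^2 - 2*a - 8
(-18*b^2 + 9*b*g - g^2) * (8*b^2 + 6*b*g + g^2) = -144*b^4 - 36*b^3*g + 28*b^2*g^2 + 3*b*g^3 - g^4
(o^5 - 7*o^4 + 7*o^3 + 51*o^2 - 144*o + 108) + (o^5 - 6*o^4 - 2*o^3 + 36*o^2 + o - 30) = 2*o^5 - 13*o^4 + 5*o^3 + 87*o^2 - 143*o + 78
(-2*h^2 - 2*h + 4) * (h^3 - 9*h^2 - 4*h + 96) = -2*h^5 + 16*h^4 + 30*h^3 - 220*h^2 - 208*h + 384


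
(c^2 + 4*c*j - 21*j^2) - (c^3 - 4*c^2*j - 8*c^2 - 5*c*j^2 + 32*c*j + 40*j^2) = -c^3 + 4*c^2*j + 9*c^2 + 5*c*j^2 - 28*c*j - 61*j^2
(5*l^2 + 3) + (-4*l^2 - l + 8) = l^2 - l + 11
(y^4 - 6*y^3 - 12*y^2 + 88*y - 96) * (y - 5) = y^5 - 11*y^4 + 18*y^3 + 148*y^2 - 536*y + 480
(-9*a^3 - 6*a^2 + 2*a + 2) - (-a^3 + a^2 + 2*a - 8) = -8*a^3 - 7*a^2 + 10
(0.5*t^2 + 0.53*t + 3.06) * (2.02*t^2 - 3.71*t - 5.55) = 1.01*t^4 - 0.7844*t^3 + 1.4399*t^2 - 14.2941*t - 16.983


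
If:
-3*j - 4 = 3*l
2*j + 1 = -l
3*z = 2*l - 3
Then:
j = 1/3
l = -5/3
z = -19/9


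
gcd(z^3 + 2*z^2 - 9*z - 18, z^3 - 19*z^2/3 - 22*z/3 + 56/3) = z + 2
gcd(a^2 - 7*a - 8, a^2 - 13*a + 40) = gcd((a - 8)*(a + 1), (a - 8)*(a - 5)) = a - 8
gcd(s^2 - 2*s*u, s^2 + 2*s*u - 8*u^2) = s - 2*u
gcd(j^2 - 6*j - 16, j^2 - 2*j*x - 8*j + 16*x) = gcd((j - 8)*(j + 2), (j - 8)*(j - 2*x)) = j - 8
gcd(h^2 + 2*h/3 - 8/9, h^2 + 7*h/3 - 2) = h - 2/3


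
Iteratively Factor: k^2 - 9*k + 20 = (k - 4)*(k - 5)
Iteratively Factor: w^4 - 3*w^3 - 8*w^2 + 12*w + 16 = (w - 4)*(w^3 + w^2 - 4*w - 4) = (w - 4)*(w - 2)*(w^2 + 3*w + 2) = (w - 4)*(w - 2)*(w + 2)*(w + 1)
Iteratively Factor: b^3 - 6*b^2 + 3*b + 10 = (b + 1)*(b^2 - 7*b + 10) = (b - 2)*(b + 1)*(b - 5)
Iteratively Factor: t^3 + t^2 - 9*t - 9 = (t - 3)*(t^2 + 4*t + 3) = (t - 3)*(t + 3)*(t + 1)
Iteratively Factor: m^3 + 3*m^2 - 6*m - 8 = (m - 2)*(m^2 + 5*m + 4) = (m - 2)*(m + 1)*(m + 4)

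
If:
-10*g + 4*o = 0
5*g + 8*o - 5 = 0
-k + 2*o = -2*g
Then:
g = 1/5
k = 7/5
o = 1/2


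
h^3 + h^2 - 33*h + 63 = (h - 3)^2*(h + 7)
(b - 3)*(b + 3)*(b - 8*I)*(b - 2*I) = b^4 - 10*I*b^3 - 25*b^2 + 90*I*b + 144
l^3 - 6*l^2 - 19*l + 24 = (l - 8)*(l - 1)*(l + 3)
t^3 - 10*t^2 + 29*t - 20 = (t - 5)*(t - 4)*(t - 1)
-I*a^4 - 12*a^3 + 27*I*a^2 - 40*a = a*(a - 8*I)*(a - 5*I)*(-I*a + 1)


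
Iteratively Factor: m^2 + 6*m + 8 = (m + 4)*(m + 2)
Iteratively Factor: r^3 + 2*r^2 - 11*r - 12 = (r + 4)*(r^2 - 2*r - 3) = (r + 1)*(r + 4)*(r - 3)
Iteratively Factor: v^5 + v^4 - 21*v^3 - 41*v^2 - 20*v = (v + 1)*(v^4 - 21*v^2 - 20*v) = (v + 1)^2*(v^3 - v^2 - 20*v) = v*(v + 1)^2*(v^2 - v - 20) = v*(v - 5)*(v + 1)^2*(v + 4)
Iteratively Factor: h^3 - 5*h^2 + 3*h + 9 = (h - 3)*(h^2 - 2*h - 3) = (h - 3)^2*(h + 1)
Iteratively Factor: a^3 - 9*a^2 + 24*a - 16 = (a - 4)*(a^2 - 5*a + 4) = (a - 4)*(a - 1)*(a - 4)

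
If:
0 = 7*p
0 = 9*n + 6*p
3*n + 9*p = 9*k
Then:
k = 0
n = 0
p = 0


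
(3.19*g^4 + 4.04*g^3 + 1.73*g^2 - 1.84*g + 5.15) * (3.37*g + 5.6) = 10.7503*g^5 + 31.4788*g^4 + 28.4541*g^3 + 3.4872*g^2 + 7.0515*g + 28.84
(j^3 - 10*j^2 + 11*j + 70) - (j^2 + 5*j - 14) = j^3 - 11*j^2 + 6*j + 84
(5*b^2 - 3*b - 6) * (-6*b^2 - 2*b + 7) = -30*b^4 + 8*b^3 + 77*b^2 - 9*b - 42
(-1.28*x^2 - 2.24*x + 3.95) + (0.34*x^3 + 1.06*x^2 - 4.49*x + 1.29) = 0.34*x^3 - 0.22*x^2 - 6.73*x + 5.24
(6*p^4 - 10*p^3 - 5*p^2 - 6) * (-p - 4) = -6*p^5 - 14*p^4 + 45*p^3 + 20*p^2 + 6*p + 24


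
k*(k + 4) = k^2 + 4*k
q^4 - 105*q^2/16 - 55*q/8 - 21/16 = (q - 3)*(q + 1/4)*(q + 1)*(q + 7/4)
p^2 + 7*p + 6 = (p + 1)*(p + 6)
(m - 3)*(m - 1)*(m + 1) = m^3 - 3*m^2 - m + 3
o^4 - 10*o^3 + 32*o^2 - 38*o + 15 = (o - 5)*(o - 3)*(o - 1)^2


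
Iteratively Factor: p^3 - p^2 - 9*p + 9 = (p - 1)*(p^2 - 9) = (p - 1)*(p + 3)*(p - 3)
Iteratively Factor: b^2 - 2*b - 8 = (b - 4)*(b + 2)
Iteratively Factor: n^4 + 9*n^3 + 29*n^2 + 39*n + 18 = (n + 3)*(n^3 + 6*n^2 + 11*n + 6) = (n + 1)*(n + 3)*(n^2 + 5*n + 6) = (n + 1)*(n + 3)^2*(n + 2)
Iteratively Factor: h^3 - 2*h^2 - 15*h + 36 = (h + 4)*(h^2 - 6*h + 9) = (h - 3)*(h + 4)*(h - 3)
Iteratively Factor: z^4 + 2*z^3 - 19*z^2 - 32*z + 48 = (z - 4)*(z^3 + 6*z^2 + 5*z - 12) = (z - 4)*(z + 4)*(z^2 + 2*z - 3) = (z - 4)*(z + 3)*(z + 4)*(z - 1)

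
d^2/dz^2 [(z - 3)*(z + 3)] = 2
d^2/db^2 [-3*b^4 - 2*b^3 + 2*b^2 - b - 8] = -36*b^2 - 12*b + 4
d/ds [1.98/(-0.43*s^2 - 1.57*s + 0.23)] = (1.7028*s + 3.1086)/(0.43*s^2 + 1.57*s - 0.23)^2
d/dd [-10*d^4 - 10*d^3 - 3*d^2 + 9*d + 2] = -40*d^3 - 30*d^2 - 6*d + 9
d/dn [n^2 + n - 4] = 2*n + 1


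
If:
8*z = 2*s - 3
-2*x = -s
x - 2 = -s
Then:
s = 4/3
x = 2/3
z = -1/24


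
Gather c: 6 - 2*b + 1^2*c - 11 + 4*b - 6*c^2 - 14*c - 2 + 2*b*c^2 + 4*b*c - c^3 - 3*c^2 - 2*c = 2*b - c^3 + c^2*(2*b - 9) + c*(4*b - 15) - 7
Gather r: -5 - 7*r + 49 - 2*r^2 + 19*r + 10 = -2*r^2 + 12*r + 54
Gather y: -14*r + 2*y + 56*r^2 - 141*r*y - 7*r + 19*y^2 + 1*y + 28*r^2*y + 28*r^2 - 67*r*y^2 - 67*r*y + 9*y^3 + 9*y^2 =84*r^2 - 21*r + 9*y^3 + y^2*(28 - 67*r) + y*(28*r^2 - 208*r + 3)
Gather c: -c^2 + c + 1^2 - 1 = -c^2 + c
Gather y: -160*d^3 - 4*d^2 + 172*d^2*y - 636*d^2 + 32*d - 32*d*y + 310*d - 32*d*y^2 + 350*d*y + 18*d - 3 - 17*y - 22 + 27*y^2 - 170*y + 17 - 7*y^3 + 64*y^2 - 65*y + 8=-160*d^3 - 640*d^2 + 360*d - 7*y^3 + y^2*(91 - 32*d) + y*(172*d^2 + 318*d - 252)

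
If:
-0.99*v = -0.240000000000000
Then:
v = 0.24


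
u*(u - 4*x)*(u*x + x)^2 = u^4*x^2 - 4*u^3*x^3 + 2*u^3*x^2 - 8*u^2*x^3 + u^2*x^2 - 4*u*x^3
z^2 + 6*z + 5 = (z + 1)*(z + 5)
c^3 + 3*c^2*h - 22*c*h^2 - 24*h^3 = (c - 4*h)*(c + h)*(c + 6*h)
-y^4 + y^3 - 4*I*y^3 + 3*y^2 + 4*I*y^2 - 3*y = y*(y + 3*I)*(-I*y + 1)*(-I*y + I)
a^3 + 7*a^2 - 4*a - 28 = (a - 2)*(a + 2)*(a + 7)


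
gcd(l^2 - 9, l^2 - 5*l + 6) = l - 3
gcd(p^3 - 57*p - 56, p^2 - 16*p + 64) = p - 8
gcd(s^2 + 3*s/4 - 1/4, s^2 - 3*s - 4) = s + 1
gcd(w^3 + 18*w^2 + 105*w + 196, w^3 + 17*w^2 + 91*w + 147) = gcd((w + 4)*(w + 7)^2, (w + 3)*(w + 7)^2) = w^2 + 14*w + 49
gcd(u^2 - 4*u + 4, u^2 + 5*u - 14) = u - 2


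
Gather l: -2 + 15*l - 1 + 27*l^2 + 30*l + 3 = 27*l^2 + 45*l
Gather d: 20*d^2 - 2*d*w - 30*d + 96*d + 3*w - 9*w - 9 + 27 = 20*d^2 + d*(66 - 2*w) - 6*w + 18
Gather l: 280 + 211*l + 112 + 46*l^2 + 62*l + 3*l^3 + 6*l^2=3*l^3 + 52*l^2 + 273*l + 392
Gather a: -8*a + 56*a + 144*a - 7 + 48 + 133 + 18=192*a + 192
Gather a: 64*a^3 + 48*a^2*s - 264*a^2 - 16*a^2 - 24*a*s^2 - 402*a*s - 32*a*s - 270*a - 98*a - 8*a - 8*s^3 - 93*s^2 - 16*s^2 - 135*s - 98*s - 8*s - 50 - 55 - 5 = 64*a^3 + a^2*(48*s - 280) + a*(-24*s^2 - 434*s - 376) - 8*s^3 - 109*s^2 - 241*s - 110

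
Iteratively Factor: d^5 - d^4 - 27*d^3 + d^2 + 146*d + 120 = (d + 4)*(d^4 - 5*d^3 - 7*d^2 + 29*d + 30) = (d + 2)*(d + 4)*(d^3 - 7*d^2 + 7*d + 15) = (d - 3)*(d + 2)*(d + 4)*(d^2 - 4*d - 5) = (d - 5)*(d - 3)*(d + 2)*(d + 4)*(d + 1)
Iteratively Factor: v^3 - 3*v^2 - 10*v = (v - 5)*(v^2 + 2*v) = (v - 5)*(v + 2)*(v)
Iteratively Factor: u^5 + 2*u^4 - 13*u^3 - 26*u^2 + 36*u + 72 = (u - 3)*(u^4 + 5*u^3 + 2*u^2 - 20*u - 24) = (u - 3)*(u + 2)*(u^3 + 3*u^2 - 4*u - 12) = (u - 3)*(u + 2)*(u + 3)*(u^2 - 4) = (u - 3)*(u + 2)^2*(u + 3)*(u - 2)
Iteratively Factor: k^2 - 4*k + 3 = (k - 1)*(k - 3)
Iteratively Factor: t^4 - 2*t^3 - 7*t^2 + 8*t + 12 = (t + 1)*(t^3 - 3*t^2 - 4*t + 12) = (t - 3)*(t + 1)*(t^2 - 4) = (t - 3)*(t - 2)*(t + 1)*(t + 2)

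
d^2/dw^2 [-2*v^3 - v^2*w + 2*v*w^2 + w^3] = 4*v + 6*w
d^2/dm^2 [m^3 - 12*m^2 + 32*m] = 6*m - 24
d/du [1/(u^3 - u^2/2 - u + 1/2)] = 4*(-3*u^2 + u + 1)/(2*u^3 - u^2 - 2*u + 1)^2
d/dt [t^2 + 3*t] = 2*t + 3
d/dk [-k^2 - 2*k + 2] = -2*k - 2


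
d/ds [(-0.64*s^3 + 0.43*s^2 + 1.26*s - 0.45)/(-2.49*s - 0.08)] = (3.1872*s^3 - 0.9171*s^2 - 0.0688*s - 1.2213)/(6.2001*s^2 + 0.3984*s + 0.0064)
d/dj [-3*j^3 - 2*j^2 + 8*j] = -9*j^2 - 4*j + 8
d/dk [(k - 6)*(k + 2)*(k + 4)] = 3*k^2 - 28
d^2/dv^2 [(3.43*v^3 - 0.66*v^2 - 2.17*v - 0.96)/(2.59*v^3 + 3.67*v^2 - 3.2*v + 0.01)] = (-5.6843418860808e-14*v^7 - 74.06105*v^6 + 83.2275779999999*v^5 - 234.922842*v^4 - 185.69448*v^3 - 29.680776*v^2 + 68.274516*v - 19.729348)/(17.373979*v^9 + 73.856181*v^8 + 40.255593*v^7 - 132.869654*v^6 - 49.166322*v^5 + 112.649187*v^4 - 33.471863*v^3 + 0.308301*v^2 - 0.00096*v + 1.0e-6)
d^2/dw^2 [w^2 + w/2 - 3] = 2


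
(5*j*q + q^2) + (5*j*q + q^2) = 10*j*q + 2*q^2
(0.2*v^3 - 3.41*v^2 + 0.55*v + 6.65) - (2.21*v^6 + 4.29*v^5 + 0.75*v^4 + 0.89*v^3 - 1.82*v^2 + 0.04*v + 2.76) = -2.21*v^6 - 4.29*v^5 - 0.75*v^4 - 0.69*v^3 - 1.59*v^2 + 0.51*v + 3.89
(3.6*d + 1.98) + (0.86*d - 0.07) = 4.46*d + 1.91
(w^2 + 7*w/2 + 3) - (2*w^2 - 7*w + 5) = -w^2 + 21*w/2 - 2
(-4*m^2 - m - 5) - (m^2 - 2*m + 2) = -5*m^2 + m - 7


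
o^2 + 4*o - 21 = (o - 3)*(o + 7)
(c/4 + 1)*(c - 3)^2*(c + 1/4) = c^4/4 - 7*c^3/16 - 31*c^2/8 + 129*c/16 + 9/4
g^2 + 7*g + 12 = (g + 3)*(g + 4)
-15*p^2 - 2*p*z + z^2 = (-5*p + z)*(3*p + z)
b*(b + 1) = b^2 + b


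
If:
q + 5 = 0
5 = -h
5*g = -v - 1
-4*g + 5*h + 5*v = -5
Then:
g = -25/29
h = -5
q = -5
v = 96/29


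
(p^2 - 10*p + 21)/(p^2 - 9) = (p - 7)/(p + 3)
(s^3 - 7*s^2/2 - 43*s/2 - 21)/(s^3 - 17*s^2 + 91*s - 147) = (s^2 + 7*s/2 + 3)/(s^2 - 10*s + 21)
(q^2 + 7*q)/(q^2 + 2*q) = (q + 7)/(q + 2)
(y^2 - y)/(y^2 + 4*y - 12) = y*(y - 1)/(y^2 + 4*y - 12)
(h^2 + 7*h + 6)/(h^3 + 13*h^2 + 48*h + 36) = 1/(h + 6)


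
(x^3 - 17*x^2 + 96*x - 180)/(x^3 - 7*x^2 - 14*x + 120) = (x - 6)/(x + 4)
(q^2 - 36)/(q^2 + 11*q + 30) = (q - 6)/(q + 5)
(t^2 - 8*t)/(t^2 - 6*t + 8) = t*(t - 8)/(t^2 - 6*t + 8)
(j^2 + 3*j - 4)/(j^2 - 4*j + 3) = (j + 4)/(j - 3)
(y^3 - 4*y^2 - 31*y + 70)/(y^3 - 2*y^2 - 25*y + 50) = (y - 7)/(y - 5)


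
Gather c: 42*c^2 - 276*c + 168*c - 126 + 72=42*c^2 - 108*c - 54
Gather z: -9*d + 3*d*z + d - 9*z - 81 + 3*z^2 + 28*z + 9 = -8*d + 3*z^2 + z*(3*d + 19) - 72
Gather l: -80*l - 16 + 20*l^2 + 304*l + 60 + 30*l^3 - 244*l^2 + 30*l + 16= 30*l^3 - 224*l^2 + 254*l + 60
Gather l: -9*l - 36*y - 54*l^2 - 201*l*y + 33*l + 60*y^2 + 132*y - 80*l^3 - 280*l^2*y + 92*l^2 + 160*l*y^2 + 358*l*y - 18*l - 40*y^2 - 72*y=-80*l^3 + l^2*(38 - 280*y) + l*(160*y^2 + 157*y + 6) + 20*y^2 + 24*y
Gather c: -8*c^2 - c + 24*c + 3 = -8*c^2 + 23*c + 3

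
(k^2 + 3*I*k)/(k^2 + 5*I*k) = (k + 3*I)/(k + 5*I)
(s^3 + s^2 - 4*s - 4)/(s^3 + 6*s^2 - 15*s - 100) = (s^3 + s^2 - 4*s - 4)/(s^3 + 6*s^2 - 15*s - 100)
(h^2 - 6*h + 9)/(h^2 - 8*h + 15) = (h - 3)/(h - 5)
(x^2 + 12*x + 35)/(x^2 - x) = (x^2 + 12*x + 35)/(x*(x - 1))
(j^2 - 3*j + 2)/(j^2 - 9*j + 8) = (j - 2)/(j - 8)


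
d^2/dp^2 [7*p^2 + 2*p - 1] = 14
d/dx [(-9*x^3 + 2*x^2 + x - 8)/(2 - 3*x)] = 2*(27*x^3 - 30*x^2 + 4*x - 11)/(9*x^2 - 12*x + 4)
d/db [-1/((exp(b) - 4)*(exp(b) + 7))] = (2*exp(b) + 3)*exp(b)/((exp(b) - 4)^2*(exp(b) + 7)^2)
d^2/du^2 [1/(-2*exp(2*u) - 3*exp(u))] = ((2*exp(u) + 3)*(8*exp(u) + 3) - 2*(4*exp(u) + 3)^2)*exp(-u)/(2*exp(u) + 3)^3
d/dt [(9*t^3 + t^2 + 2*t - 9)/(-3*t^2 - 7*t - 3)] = (-27*t^4 - 126*t^3 - 82*t^2 - 60*t - 69)/(9*t^4 + 42*t^3 + 67*t^2 + 42*t + 9)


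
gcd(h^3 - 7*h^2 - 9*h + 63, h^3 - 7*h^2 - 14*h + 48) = h + 3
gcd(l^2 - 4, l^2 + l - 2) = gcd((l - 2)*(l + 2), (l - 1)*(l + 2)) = l + 2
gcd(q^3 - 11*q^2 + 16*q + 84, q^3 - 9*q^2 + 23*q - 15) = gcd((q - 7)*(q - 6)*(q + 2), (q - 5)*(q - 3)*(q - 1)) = 1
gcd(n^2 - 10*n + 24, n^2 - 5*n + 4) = n - 4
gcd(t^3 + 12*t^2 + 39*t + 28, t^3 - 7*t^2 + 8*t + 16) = t + 1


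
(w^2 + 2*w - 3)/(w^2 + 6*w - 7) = (w + 3)/(w + 7)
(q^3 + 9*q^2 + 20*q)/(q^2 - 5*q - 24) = q*(q^2 + 9*q + 20)/(q^2 - 5*q - 24)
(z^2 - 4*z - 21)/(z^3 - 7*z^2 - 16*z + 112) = (z + 3)/(z^2 - 16)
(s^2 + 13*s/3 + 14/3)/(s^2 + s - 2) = (s + 7/3)/(s - 1)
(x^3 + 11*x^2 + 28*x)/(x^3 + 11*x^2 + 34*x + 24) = x*(x + 7)/(x^2 + 7*x + 6)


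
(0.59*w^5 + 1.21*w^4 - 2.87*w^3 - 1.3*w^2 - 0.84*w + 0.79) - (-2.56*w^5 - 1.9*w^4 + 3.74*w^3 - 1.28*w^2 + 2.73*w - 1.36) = 3.15*w^5 + 3.11*w^4 - 6.61*w^3 - 0.02*w^2 - 3.57*w + 2.15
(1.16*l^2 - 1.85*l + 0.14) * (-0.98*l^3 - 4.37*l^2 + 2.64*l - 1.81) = -1.1368*l^5 - 3.2562*l^4 + 11.0097*l^3 - 7.5954*l^2 + 3.7181*l - 0.2534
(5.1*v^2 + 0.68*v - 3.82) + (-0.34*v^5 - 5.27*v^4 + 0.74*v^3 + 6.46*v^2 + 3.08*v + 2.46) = -0.34*v^5 - 5.27*v^4 + 0.74*v^3 + 11.56*v^2 + 3.76*v - 1.36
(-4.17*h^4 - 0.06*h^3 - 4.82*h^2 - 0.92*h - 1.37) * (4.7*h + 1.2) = -19.599*h^5 - 5.286*h^4 - 22.726*h^3 - 10.108*h^2 - 7.543*h - 1.644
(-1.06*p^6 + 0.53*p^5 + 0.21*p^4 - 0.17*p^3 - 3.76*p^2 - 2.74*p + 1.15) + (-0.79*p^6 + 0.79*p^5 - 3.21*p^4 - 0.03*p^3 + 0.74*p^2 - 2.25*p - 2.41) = -1.85*p^6 + 1.32*p^5 - 3.0*p^4 - 0.2*p^3 - 3.02*p^2 - 4.99*p - 1.26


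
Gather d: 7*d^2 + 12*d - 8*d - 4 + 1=7*d^2 + 4*d - 3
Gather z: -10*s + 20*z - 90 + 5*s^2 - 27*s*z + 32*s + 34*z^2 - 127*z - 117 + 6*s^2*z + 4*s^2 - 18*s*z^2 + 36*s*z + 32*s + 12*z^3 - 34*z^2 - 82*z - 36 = 9*s^2 - 18*s*z^2 + 54*s + 12*z^3 + z*(6*s^2 + 9*s - 189) - 243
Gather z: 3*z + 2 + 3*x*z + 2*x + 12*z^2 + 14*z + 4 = 2*x + 12*z^2 + z*(3*x + 17) + 6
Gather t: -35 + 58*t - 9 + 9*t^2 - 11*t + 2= 9*t^2 + 47*t - 42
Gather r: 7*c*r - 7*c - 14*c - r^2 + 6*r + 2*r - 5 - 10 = -21*c - r^2 + r*(7*c + 8) - 15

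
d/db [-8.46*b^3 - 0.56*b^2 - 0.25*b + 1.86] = -25.38*b^2 - 1.12*b - 0.25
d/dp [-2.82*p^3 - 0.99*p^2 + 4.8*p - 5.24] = -8.46*p^2 - 1.98*p + 4.8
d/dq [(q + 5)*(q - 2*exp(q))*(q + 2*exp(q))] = 3*q^2 - 8*q*exp(2*q) + 10*q - 44*exp(2*q)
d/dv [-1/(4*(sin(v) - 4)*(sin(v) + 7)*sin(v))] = (3*cos(v) + 6/tan(v) - 28*cos(v)/sin(v)^2)/(4*(sin(v) - 4)^2*(sin(v) + 7)^2)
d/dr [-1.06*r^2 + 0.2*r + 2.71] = 0.2 - 2.12*r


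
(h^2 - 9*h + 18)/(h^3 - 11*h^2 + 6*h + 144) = (h - 3)/(h^2 - 5*h - 24)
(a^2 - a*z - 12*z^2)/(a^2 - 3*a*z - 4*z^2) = (a + 3*z)/(a + z)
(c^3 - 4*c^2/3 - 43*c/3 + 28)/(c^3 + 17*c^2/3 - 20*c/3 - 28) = (c^2 + c - 12)/(c^2 + 8*c + 12)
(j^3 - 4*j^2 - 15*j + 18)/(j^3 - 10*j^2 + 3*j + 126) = (j - 1)/(j - 7)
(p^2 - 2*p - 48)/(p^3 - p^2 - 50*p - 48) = 1/(p + 1)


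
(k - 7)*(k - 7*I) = k^2 - 7*k - 7*I*k + 49*I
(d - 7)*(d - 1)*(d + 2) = d^3 - 6*d^2 - 9*d + 14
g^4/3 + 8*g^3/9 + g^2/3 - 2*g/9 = g*(g/3 + 1/3)*(g - 1/3)*(g + 2)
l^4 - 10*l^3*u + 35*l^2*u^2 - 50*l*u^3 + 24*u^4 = (l - 4*u)*(l - 3*u)*(l - 2*u)*(l - u)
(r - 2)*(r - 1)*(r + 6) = r^3 + 3*r^2 - 16*r + 12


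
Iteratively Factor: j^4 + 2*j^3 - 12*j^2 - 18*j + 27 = (j + 3)*(j^3 - j^2 - 9*j + 9) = (j - 3)*(j + 3)*(j^2 + 2*j - 3) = (j - 3)*(j - 1)*(j + 3)*(j + 3)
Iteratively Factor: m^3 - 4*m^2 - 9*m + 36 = (m + 3)*(m^2 - 7*m + 12) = (m - 4)*(m + 3)*(m - 3)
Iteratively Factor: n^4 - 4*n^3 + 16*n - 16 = (n - 2)*(n^3 - 2*n^2 - 4*n + 8) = (n - 2)^2*(n^2 - 4) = (n - 2)^2*(n + 2)*(n - 2)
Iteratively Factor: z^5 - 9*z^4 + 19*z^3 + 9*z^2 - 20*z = (z - 4)*(z^4 - 5*z^3 - z^2 + 5*z) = (z - 5)*(z - 4)*(z^3 - z) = z*(z - 5)*(z - 4)*(z^2 - 1) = z*(z - 5)*(z - 4)*(z + 1)*(z - 1)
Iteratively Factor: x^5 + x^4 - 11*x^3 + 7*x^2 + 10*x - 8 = (x + 4)*(x^4 - 3*x^3 + x^2 + 3*x - 2) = (x - 2)*(x + 4)*(x^3 - x^2 - x + 1) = (x - 2)*(x - 1)*(x + 4)*(x^2 - 1) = (x - 2)*(x - 1)*(x + 1)*(x + 4)*(x - 1)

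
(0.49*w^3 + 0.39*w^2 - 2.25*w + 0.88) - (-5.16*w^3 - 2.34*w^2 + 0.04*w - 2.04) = 5.65*w^3 + 2.73*w^2 - 2.29*w + 2.92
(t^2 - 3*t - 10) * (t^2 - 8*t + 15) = t^4 - 11*t^3 + 29*t^2 + 35*t - 150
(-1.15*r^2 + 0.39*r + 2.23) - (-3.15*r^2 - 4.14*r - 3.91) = 2.0*r^2 + 4.53*r + 6.14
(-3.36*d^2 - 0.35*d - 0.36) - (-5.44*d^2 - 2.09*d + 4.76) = 2.08*d^2 + 1.74*d - 5.12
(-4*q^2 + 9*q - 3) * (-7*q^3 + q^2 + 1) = 28*q^5 - 67*q^4 + 30*q^3 - 7*q^2 + 9*q - 3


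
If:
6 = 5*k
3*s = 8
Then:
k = 6/5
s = 8/3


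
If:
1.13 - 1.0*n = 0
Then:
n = 1.13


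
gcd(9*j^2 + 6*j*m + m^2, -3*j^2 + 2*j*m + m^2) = 3*j + m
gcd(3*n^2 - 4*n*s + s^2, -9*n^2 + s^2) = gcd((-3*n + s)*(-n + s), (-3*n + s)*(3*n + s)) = -3*n + s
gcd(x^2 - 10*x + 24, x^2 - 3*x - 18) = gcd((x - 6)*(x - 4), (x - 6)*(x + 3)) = x - 6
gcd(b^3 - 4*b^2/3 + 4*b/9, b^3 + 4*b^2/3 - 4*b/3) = b^2 - 2*b/3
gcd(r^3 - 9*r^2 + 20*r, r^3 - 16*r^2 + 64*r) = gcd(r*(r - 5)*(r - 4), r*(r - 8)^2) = r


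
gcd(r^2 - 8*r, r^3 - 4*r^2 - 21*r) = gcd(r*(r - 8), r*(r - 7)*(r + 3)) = r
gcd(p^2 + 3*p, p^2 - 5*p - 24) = p + 3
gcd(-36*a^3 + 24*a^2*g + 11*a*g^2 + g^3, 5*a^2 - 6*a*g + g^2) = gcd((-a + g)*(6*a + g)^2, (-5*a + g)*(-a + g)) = a - g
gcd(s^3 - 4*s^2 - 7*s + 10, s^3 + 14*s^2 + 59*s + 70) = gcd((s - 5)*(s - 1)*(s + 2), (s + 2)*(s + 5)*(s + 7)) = s + 2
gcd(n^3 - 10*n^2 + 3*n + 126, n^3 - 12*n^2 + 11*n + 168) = n^2 - 4*n - 21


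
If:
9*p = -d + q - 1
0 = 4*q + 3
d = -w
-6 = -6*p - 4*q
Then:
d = -61/4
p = 3/2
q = -3/4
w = 61/4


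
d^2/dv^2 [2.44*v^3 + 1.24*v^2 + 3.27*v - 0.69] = 14.64*v + 2.48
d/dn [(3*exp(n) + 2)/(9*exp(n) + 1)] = -15*exp(n)/(9*exp(n) + 1)^2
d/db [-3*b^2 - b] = -6*b - 1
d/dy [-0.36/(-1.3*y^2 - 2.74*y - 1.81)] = (-0.936*y - 0.9864)/(1.3*y^2 + 2.74*y + 1.81)^2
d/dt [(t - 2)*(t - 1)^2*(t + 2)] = 4*t^3 - 6*t^2 - 6*t + 8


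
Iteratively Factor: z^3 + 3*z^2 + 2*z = (z + 2)*(z^2 + z) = z*(z + 2)*(z + 1)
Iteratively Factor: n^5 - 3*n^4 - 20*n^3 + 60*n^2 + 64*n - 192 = (n + 2)*(n^4 - 5*n^3 - 10*n^2 + 80*n - 96) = (n - 2)*(n + 2)*(n^3 - 3*n^2 - 16*n + 48) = (n - 2)*(n + 2)*(n + 4)*(n^2 - 7*n + 12) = (n - 4)*(n - 2)*(n + 2)*(n + 4)*(n - 3)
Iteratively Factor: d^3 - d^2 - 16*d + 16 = (d - 1)*(d^2 - 16) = (d - 1)*(d + 4)*(d - 4)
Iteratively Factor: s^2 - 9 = (s - 3)*(s + 3)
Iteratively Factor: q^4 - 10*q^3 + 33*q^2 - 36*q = (q - 3)*(q^3 - 7*q^2 + 12*q) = (q - 4)*(q - 3)*(q^2 - 3*q) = q*(q - 4)*(q - 3)*(q - 3)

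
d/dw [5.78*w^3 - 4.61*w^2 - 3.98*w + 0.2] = 17.34*w^2 - 9.22*w - 3.98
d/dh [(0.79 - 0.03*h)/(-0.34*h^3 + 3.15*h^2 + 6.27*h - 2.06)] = (-0.0204*h^3 + 0.9003*h^2 - 4.977*h - 4.8915)/(0.1156*h^6 - 2.142*h^5 + 5.6589*h^4 + 40.9018*h^3 + 26.3349*h^2 - 25.8324*h + 4.2436)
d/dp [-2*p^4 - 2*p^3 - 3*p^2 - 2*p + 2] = -8*p^3 - 6*p^2 - 6*p - 2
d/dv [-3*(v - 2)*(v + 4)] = -6*v - 6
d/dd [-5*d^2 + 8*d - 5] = 8 - 10*d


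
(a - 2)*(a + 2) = a^2 - 4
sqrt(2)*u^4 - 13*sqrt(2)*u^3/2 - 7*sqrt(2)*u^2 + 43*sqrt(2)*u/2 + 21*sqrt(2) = (u - 7)*(u - 2)*(u + 3/2)*(sqrt(2)*u + sqrt(2))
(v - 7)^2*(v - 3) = v^3 - 17*v^2 + 91*v - 147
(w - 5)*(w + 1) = w^2 - 4*w - 5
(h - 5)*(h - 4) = h^2 - 9*h + 20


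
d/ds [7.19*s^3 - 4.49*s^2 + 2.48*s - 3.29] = 21.57*s^2 - 8.98*s + 2.48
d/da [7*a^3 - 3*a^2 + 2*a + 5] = 21*a^2 - 6*a + 2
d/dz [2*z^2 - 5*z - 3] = 4*z - 5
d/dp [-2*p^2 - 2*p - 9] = -4*p - 2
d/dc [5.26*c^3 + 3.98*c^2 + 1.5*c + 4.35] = 15.78*c^2 + 7.96*c + 1.5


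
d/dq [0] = 0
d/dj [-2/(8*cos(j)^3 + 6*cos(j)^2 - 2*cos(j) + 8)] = (-12*cos(j)^2 - 6*cos(j) + 1)*sin(j)/(4*cos(j)^3 + 3*cos(j)^2 - cos(j) + 4)^2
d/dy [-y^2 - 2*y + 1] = -2*y - 2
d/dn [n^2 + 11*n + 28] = 2*n + 11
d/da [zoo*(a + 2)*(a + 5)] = zoo*(a + 1)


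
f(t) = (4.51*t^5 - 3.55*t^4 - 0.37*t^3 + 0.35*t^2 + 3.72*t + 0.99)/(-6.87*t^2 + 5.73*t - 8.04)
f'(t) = (13.74*t - 5.73)*(4.51*t^5 - 3.55*t^4 - 0.37*t^3 + 0.35*t^2 + 3.72*t + 0.99)/(-6.87*t^2 + 5.73*t - 8.04)^2 + (22.55*t^4 - 14.2*t^3 - 1.11*t^2 + 0.7*t + 3.72)/(-6.87*t^2 + 5.73*t - 8.04)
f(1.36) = -1.13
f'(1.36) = -2.27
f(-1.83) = 3.24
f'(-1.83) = -5.74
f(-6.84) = 203.94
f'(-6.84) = -90.91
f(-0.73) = 0.21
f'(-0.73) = -0.71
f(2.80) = -12.30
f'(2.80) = -14.58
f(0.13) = -0.20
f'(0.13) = -0.61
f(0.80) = -0.51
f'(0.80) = -0.36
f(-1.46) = 1.56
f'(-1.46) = -3.43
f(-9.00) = 469.64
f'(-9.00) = -158.17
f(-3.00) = 15.86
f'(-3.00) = -16.74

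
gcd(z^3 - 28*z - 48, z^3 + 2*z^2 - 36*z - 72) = z^2 - 4*z - 12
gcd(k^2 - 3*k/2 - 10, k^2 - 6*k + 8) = k - 4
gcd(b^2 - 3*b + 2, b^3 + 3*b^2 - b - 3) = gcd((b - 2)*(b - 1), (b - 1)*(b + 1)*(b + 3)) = b - 1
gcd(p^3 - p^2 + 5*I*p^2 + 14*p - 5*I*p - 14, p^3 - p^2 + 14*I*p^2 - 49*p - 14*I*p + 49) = p^2 + p*(-1 + 7*I) - 7*I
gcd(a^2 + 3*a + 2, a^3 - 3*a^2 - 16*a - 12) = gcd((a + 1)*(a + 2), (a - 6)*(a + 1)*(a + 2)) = a^2 + 3*a + 2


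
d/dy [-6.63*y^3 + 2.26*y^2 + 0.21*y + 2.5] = -19.89*y^2 + 4.52*y + 0.21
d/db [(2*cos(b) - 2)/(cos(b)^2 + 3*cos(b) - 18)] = 2*(cos(b)^2 - 2*cos(b) + 15)*sin(b)/(cos(b)^2 + 3*cos(b) - 18)^2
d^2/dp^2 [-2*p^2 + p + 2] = -4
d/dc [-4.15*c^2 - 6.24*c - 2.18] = -8.3*c - 6.24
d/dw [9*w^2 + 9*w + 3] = 18*w + 9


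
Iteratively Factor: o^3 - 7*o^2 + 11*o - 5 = (o - 5)*(o^2 - 2*o + 1) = (o - 5)*(o - 1)*(o - 1)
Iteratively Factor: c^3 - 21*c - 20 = (c + 4)*(c^2 - 4*c - 5) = (c - 5)*(c + 4)*(c + 1)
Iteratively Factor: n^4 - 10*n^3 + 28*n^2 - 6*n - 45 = (n - 5)*(n^3 - 5*n^2 + 3*n + 9) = (n - 5)*(n + 1)*(n^2 - 6*n + 9) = (n - 5)*(n - 3)*(n + 1)*(n - 3)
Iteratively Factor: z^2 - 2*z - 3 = (z + 1)*(z - 3)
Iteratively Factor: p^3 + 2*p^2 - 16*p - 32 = (p + 4)*(p^2 - 2*p - 8) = (p - 4)*(p + 4)*(p + 2)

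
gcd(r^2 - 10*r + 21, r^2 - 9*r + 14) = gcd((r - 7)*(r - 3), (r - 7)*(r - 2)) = r - 7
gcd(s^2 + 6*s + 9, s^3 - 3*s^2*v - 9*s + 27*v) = s + 3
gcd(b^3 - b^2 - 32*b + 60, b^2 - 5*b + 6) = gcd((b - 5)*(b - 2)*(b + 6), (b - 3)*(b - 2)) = b - 2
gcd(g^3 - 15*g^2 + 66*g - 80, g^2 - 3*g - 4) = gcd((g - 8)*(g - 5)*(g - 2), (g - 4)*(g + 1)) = 1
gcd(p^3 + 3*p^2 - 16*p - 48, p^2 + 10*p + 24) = p + 4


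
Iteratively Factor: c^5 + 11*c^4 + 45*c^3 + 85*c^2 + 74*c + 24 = (c + 1)*(c^4 + 10*c^3 + 35*c^2 + 50*c + 24) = (c + 1)*(c + 3)*(c^3 + 7*c^2 + 14*c + 8) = (c + 1)*(c + 3)*(c + 4)*(c^2 + 3*c + 2) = (c + 1)^2*(c + 3)*(c + 4)*(c + 2)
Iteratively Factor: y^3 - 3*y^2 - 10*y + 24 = (y - 2)*(y^2 - y - 12) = (y - 2)*(y + 3)*(y - 4)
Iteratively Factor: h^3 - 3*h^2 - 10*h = (h - 5)*(h^2 + 2*h) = h*(h - 5)*(h + 2)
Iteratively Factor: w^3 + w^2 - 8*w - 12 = (w - 3)*(w^2 + 4*w + 4) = (w - 3)*(w + 2)*(w + 2)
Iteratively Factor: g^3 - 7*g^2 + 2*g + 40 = (g - 5)*(g^2 - 2*g - 8) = (g - 5)*(g + 2)*(g - 4)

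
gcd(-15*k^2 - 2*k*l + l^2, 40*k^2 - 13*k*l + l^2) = 5*k - l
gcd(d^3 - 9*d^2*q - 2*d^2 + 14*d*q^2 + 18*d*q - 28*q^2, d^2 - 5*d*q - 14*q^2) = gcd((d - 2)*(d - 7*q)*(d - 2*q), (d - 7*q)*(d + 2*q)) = -d + 7*q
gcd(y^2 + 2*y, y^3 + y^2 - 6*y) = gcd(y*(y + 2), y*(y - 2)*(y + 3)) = y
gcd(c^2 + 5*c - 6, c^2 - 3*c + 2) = c - 1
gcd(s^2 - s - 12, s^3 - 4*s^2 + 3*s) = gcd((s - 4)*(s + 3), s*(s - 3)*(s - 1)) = 1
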